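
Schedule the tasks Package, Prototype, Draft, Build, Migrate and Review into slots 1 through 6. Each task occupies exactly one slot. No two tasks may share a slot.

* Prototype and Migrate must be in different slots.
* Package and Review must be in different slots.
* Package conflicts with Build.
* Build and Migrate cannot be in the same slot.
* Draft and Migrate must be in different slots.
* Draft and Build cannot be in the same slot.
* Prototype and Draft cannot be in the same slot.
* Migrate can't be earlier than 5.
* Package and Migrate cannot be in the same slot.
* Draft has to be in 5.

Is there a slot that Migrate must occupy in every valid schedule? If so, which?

Migrate's window is 5–6.
Draft is fixed at 5, and Migrate can't share a slot with Draft.
So Migrate must be 6.

6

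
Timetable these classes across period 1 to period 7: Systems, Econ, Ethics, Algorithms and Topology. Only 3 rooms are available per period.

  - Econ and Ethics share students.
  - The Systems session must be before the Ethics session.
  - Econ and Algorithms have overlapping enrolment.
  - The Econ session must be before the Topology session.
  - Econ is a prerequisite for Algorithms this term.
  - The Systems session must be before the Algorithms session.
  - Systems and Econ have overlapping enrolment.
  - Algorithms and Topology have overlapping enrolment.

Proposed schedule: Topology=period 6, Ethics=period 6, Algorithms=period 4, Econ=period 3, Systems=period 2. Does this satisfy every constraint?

Valid

Only 3 rooms are available per period — holds.
Econ is a prerequisite for Algorithms this term — holds.
The Econ session must be before the Topology session — holds.
The Systems session must be before the Ethics session — holds.
Systems and Econ have overlapping enrolment — holds.
Econ and Algorithms have overlapping enrolment — holds.
Algorithms and Topology have overlapping enrolment — holds.
The Systems session must be before the Algorithms session — holds.
Econ and Ethics share students — holds.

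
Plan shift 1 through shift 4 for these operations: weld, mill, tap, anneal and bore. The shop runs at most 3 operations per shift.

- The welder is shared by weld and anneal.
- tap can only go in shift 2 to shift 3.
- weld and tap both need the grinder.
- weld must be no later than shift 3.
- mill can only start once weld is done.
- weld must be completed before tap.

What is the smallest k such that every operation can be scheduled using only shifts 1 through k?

The precedence chain requires at least 2 distinct shifts.
With at most 3 per shift and 5 operations, at least 2 shifts are needed.
2 works (last occupied shift: shift 2): for example mill in shift 2, bore in shift 1, anneal in shift 2, weld in shift 1, tap in shift 2.

2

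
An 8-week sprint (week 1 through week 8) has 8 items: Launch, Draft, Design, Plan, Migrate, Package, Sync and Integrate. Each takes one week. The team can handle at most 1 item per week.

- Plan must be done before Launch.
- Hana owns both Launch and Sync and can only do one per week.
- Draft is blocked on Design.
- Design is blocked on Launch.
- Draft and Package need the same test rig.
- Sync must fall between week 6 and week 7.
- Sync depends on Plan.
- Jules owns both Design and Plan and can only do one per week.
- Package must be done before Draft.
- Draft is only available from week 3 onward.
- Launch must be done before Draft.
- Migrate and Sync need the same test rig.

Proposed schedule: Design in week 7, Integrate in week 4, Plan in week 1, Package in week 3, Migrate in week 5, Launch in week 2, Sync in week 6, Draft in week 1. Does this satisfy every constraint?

Draft is blocked on Design — violated.
Hana owns both Launch and Sync and can only do one per week — holds.
The team can handle at most 1 item per week — violated.
Design is blocked on Launch — holds.
Migrate and Sync need the same test rig — holds.
Draft is only available from week 3 onward — violated.
Plan must be done before Launch — holds.
Package must be done before Draft — violated.
Sync must fall between week 6 and week 7 — holds.
Jules owns both Design and Plan and can only do one per week — holds.
Sync depends on Plan — holds.
Launch must be done before Draft — violated.
Draft and Package need the same test rig — holds.

No — it violates: Draft is only available from week 3 onward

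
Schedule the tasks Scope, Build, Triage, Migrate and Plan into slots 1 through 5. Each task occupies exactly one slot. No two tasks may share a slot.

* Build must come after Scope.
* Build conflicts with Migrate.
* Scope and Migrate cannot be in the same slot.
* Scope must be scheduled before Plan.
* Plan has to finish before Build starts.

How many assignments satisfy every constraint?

Splitting on Scope: it can be 1 (12), 2 (6), 3 (2). Listing each branch's schedules as (Build, Triage, Migrate, Plan):
Scope=1: (3,4,5,2) (3,5,4,2) (4,2,5,3) (4,3,5,2) (4,5,2,3) (4,5,3,2) (5,2,3,4) (5,2,4,3) (5,3,2,4) (5,3,4,2) (5,4,2,3) (5,4,3,2) — 12.
Scope=2: (4,1,5,3) (4,5,1,3) (5,1,3,4) (5,1,4,3) (5,3,1,4) (5,4,1,3) — 6.
Scope=3: (5,1,2,4) (5,2,1,4) — 2.
Summing: 12 + 6 + 2 = 20.

20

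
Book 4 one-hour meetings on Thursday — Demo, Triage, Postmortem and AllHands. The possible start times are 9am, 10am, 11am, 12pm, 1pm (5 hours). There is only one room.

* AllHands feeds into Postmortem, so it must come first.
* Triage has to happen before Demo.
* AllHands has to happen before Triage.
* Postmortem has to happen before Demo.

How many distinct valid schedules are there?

Splitting on Demo: it can be 12pm (2), 1pm (8). Listing each branch's schedules as (Triage, Postmortem, AllHands):
Demo=12pm: (10am,11am,9am) (11am,10am,9am) — 2.
Demo=1pm: (10am,11am,9am) (10am,12pm,9am) (11am,10am,9am) (11am,12pm,9am) (11am,12pm,10am) (12pm,10am,9am) (12pm,11am,9am) (12pm,11am,10am) — 8.
Summing: 2 + 8 = 10.

10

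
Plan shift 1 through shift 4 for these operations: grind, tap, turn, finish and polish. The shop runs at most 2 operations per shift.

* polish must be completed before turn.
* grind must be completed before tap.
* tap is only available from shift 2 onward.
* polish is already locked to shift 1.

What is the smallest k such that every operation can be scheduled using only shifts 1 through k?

3

The precedence chain requires at least 2 distinct shifts.
With at most 2 per shift and 5 operations, at least 3 shifts are needed.
3 works (last occupied shift: shift 3): for example grind=shift 1, tap=shift 2, polish=shift 1, finish=shift 3, turn=shift 2.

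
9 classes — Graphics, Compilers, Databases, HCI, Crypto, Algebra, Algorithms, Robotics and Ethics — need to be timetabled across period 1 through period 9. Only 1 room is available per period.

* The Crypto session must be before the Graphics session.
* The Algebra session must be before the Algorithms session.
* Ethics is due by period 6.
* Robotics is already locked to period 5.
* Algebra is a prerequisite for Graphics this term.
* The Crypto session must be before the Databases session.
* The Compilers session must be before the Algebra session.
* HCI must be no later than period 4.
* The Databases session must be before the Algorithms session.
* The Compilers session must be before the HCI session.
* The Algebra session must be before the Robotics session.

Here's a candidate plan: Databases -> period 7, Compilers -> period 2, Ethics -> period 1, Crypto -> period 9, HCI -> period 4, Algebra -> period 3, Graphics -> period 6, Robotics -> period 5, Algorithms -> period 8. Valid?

Ethics is due by period 6 — holds.
HCI must be no later than period 4 — holds.
The Compilers session must be before the Algebra session — holds.
The Crypto session must be before the Graphics session — violated.
The Compilers session must be before the HCI session — holds.
The Crypto session must be before the Databases session — violated.
The Algebra session must be before the Robotics session — holds.
Algebra is a prerequisite for Graphics this term — holds.
Only 1 room is available per period — holds.
The Databases session must be before the Algorithms session — holds.
Robotics is already locked to period 5 — holds.
The Algebra session must be before the Algorithms session — holds.

No — it violates: The Crypto session must be before the Graphics session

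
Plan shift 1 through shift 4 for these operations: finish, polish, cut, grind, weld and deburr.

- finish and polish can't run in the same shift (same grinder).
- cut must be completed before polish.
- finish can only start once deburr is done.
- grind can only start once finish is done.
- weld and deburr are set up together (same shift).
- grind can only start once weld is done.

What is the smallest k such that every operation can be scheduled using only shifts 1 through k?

3

The precedence chain requires at least 3 distinct shifts.
3 works (last occupied shift: shift 3): for example finish -> shift 2; polish -> shift 3; weld -> shift 1; deburr -> shift 1; grind -> shift 3; cut -> shift 1.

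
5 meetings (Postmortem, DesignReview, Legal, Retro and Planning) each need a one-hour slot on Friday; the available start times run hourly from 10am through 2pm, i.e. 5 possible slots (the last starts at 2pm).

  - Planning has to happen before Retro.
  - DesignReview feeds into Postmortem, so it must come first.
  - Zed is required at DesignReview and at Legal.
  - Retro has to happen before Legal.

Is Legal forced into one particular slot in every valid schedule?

No

Legal can be 12pm (e.g. Retro=11am, Planning=10am, Postmortem=11am, Legal=12pm, DesignReview=10am) or 1pm (e.g. Legal -> 1pm; Postmortem -> 11am; DesignReview -> 10am; Planning -> 10am; Retro -> 11am).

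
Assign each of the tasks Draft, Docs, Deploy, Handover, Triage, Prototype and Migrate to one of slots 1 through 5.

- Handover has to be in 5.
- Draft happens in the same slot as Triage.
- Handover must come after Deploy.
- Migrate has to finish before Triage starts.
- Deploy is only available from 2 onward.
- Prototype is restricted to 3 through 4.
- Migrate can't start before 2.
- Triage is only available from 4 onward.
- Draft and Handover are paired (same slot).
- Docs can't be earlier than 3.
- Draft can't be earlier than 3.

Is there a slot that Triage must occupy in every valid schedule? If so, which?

5

Triage is available from 4; Triage must be in the same slot as Handover, which can't be before 5, so Triage is at least 5.
So Triage is pinned to 5.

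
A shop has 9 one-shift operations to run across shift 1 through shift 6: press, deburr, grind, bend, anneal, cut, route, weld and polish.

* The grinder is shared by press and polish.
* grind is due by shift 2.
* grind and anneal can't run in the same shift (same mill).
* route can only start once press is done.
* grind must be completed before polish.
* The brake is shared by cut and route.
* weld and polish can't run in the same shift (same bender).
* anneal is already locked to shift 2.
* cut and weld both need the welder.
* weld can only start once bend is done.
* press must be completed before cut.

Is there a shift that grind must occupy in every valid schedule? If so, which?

shift 1

grind's window is shift 1–shift 2.
anneal is fixed at shift 2, and grind can't share a shift with anneal.
So grind must be shift 1.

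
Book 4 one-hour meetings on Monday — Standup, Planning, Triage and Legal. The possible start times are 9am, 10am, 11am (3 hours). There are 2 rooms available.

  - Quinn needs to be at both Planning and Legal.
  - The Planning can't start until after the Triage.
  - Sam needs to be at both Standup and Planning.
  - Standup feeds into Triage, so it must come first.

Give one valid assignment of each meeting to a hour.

Legal -> 9am; Triage -> 10am; Standup -> 9am; Planning -> 11am

Checking: Triage(10am) before Planning(11am); Standup(9am) before Triage(10am); Planning(11am) != Legal(9am); Standup(9am) != Planning(11am); max 2 per hour (cap 2).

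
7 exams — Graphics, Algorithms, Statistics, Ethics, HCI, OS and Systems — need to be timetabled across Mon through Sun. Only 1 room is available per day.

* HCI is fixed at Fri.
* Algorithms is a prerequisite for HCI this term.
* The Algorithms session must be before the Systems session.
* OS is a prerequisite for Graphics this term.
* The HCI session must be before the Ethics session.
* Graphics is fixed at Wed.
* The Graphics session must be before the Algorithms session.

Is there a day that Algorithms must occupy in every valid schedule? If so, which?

Graphics is fixed at Wed and must come before Algorithms, so Algorithms is at least Thu.
HCI is fixed at Fri and must come after Algorithms, so Algorithms is at most Thu.
So Algorithms must be Thu.

Thu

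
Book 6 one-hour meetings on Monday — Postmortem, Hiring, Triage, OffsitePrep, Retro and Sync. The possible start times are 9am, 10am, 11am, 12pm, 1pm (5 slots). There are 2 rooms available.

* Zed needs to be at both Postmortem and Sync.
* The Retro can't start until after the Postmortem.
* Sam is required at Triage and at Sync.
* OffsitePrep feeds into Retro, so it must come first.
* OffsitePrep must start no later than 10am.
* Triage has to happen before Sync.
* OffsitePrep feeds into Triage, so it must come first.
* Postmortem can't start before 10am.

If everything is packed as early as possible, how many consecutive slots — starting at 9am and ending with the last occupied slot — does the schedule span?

3 slots

The precedence chain requires at least 3 distinct slots.
With at most 2 per slot and 6 meetings, at least 3 slots are needed.
3 works (last occupied slot: 11am): for example OffsitePrep -> 9am, Triage -> 10am, Sync -> 11am, Hiring -> 9am, Retro -> 11am, Postmortem -> 10am.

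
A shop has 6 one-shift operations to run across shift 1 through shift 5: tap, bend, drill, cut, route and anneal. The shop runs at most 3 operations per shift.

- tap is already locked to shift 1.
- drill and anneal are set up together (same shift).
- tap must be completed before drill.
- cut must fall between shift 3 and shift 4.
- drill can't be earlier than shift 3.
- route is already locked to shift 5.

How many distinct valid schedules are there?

Splitting on bend: it can be shift 1 (6), shift 2 (6), shift 3 (5), shift 4 (5), shift 5 (4). Listing each branch's schedules as (tap, drill, cut, route, anneal) by shift number:
bend=shift 1: (1,3,3,5,3) (1,3,4,5,3) (1,4,3,5,4) (1,4,4,5,4) (1,5,3,5,5) (1,5,4,5,5) — 6.
bend=shift 2: (1,3,3,5,3) (1,3,4,5,3) (1,4,3,5,4) (1,4,4,5,4) (1,5,3,5,5) (1,5,4,5,5) — 6.
bend=shift 3: (1,3,4,5,3) (1,4,3,5,4) (1,4,4,5,4) (1,5,3,5,5) (1,5,4,5,5) — 5.
bend=shift 4: (1,3,3,5,3) (1,3,4,5,3) (1,4,3,5,4) (1,5,3,5,5) (1,5,4,5,5) — 5.
bend=shift 5: (1,3,3,5,3) (1,3,4,5,3) (1,4,3,5,4) (1,4,4,5,4) — 4.
Summing: 6 + 6 + 5 + 5 + 4 = 26.

26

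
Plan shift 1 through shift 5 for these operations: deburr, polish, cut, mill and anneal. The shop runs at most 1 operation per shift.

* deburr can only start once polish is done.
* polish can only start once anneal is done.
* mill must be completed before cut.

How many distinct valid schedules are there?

Splitting on deburr: it can be shift 3 (1), shift 4 (3), shift 5 (6). Listing each branch's schedules as (polish, cut, mill, anneal) by shift number:
deburr=shift 3: (2,5,4,1) — 1.
deburr=shift 4: (2,5,3,1) (3,5,1,2) (3,5,2,1) — 3.
deburr=shift 5: (2,4,3,1) (3,4,1,2) (3,4,2,1) (4,2,1,3) (4,3,1,2) (4,3,2,1) — 6.
Summing: 1 + 3 + 6 = 10.

10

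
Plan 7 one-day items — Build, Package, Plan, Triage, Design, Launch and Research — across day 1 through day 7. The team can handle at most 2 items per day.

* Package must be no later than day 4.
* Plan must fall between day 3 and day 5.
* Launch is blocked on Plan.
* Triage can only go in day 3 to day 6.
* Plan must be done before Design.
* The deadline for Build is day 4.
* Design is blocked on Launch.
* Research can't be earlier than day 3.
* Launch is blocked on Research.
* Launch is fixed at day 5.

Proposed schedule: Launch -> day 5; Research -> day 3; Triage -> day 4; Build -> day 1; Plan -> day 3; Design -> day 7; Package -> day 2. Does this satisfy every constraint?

Yes

The team can handle at most 2 items per day — holds.
Launch is blocked on Plan — holds.
Launch is blocked on Research — holds.
Design is blocked on Launch — holds.
Triage can only go in day 3 to day 6 — holds.
Plan must be done before Design — holds.
Plan must fall between day 3 and day 5 — holds.
Launch is fixed at day 5 — holds.
Package must be no later than day 4 — holds.
Research can't be earlier than day 3 — holds.
The deadline for Build is day 4 — holds.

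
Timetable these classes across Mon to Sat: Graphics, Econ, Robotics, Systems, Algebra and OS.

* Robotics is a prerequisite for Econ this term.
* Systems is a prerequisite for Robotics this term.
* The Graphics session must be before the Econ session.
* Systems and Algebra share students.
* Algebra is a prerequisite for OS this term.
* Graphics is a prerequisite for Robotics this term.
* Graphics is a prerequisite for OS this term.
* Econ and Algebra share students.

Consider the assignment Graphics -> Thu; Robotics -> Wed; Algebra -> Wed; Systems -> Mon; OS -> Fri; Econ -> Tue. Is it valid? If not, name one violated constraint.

Systems is a prerequisite for Robotics this term — holds.
Graphics is a prerequisite for OS this term — holds.
Algebra is a prerequisite for OS this term — holds.
The Graphics session must be before the Econ session — violated.
Econ and Algebra share students — holds.
Graphics is a prerequisite for Robotics this term — violated.
Robotics is a prerequisite for Econ this term — violated.
Systems and Algebra share students — holds.

No — it violates: The Graphics session must be before the Econ session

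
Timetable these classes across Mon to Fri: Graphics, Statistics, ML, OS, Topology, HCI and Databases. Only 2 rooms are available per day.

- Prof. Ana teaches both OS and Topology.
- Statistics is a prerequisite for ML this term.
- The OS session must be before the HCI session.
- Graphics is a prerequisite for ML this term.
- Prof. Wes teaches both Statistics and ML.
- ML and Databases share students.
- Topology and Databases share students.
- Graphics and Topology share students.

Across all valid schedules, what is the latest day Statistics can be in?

Thu

Downstream work caps Statistics at Thu.
Statistics at Thu is achievable: HCI=Tue, ML=Fri, Topology=Tue, OS=Mon, Statistics=Thu, Graphics=Mon, Databases=Wed.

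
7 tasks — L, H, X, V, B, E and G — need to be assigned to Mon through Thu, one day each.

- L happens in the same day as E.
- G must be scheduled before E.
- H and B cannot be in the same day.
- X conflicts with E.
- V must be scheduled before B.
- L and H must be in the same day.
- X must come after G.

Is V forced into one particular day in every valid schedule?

No

V can be Mon (e.g. G=Mon, B=Tue, V=Mon, E=Wed, H=Wed, X=Tue, L=Wed) or Tue (e.g. G=Mon, B=Wed, L=Thu, X=Tue, E=Thu, V=Tue, H=Thu).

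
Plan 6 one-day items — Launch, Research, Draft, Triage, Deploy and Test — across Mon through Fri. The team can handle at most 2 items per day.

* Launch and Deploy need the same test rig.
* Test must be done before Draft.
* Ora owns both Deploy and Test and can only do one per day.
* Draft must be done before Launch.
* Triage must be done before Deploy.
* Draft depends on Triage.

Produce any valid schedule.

Deploy in Tue; Draft in Tue; Triage in Mon; Launch in Wed; Research in Wed; Test in Mon

Checking: Test(Mon) before Draft(Tue); Triage(Mon) before Deploy(Tue); Triage(Mon) before Draft(Tue); Draft(Tue) before Launch(Wed); Launch(Wed) != Deploy(Tue); Deploy(Tue) != Test(Mon); max 2 per day (cap 2).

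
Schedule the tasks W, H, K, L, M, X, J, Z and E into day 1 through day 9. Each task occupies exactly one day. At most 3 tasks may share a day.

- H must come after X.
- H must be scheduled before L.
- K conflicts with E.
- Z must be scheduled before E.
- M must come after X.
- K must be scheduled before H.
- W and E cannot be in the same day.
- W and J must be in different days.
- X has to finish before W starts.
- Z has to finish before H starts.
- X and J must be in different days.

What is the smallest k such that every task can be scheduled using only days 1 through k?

3 days

The precedence chain requires at least 3 distinct days.
With at most 3 per day and 9 tasks, at least 3 days are needed.
3 works (last occupied day: day 3): for example J in day 3, K in day 1, X in day 1, E in day 3, Z in day 1, L in day 3, H in day 2, W in day 2, M in day 2.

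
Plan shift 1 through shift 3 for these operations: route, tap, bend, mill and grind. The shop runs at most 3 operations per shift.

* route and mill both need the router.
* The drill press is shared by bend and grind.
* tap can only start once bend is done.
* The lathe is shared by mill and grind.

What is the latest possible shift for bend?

shift 2

Downstream work caps bend at shift 2.
bend at shift 2 is achievable: grind -> shift 1, bend -> shift 2, mill -> shift 2, route -> shift 1, tap -> shift 3.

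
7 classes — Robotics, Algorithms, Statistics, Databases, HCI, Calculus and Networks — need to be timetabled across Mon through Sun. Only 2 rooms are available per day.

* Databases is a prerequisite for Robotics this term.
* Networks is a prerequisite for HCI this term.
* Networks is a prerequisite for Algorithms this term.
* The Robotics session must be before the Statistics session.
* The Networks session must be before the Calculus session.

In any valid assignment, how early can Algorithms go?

Precedence pushes Algorithms to at least Tue.
Algorithms at Tue is achievable: HCI=Wed, Databases=Mon, Algorithms=Tue, Statistics=Wed, Calculus=Thu, Networks=Mon, Robotics=Tue.

Tue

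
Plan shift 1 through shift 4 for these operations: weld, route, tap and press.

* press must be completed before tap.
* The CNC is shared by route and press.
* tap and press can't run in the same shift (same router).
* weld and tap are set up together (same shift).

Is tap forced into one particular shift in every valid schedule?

tap can be shift 2 (e.g. press in shift 1, weld in shift 2, route in shift 2, tap in shift 2) or shift 3 (e.g. weld in shift 3; tap in shift 3; route in shift 2; press in shift 1).

No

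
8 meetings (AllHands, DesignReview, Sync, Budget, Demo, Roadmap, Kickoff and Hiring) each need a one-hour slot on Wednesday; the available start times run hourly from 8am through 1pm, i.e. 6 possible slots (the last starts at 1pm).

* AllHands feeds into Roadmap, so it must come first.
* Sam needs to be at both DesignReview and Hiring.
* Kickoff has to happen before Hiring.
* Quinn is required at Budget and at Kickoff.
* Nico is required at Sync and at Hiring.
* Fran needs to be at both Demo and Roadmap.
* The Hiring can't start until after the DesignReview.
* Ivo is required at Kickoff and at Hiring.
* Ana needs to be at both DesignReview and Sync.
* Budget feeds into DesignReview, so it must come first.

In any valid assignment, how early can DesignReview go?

9am

Precedence pushes DesignReview to at least 9am; downstream work caps DesignReview at 12pm.
DesignReview at 9am is achievable: Roadmap in 9am; Demo in 8am; DesignReview in 9am; Budget in 8am; Hiring in 10am; Kickoff in 9am; Sync in 8am; AllHands in 8am.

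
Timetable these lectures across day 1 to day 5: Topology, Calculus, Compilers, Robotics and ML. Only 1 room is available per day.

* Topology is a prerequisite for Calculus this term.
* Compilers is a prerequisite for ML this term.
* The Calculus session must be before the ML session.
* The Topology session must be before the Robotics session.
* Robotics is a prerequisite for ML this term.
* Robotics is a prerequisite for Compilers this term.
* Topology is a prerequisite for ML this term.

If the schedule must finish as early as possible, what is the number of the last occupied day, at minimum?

The precedence chain requires at least 4 distinct days.
With at most 1 per day and 5 lectures, at least 5 days are needed.
5 works (last occupied day: day 5): for example Compilers -> day 4, ML -> day 5, Calculus -> day 3, Robotics -> day 2, Topology -> day 1.

day 5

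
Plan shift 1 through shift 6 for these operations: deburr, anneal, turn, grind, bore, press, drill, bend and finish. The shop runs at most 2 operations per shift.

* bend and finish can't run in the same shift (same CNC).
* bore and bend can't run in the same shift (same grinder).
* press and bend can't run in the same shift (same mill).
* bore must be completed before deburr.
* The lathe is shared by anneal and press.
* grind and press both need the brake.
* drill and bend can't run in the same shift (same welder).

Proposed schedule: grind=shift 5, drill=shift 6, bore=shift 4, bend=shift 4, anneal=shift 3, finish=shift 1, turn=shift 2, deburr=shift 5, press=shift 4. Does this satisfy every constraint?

The lathe is shared by anneal and press — holds.
bore must be completed before deburr — holds.
The shop runs at most 2 operations per shift — violated.
bend and finish can't run in the same shift (same CNC) — holds.
press and bend can't run in the same shift (same mill) — violated.
bore and bend can't run in the same shift (same grinder) — violated.
grind and press both need the brake — holds.
drill and bend can't run in the same shift (same welder) — holds.

Invalid. press and bend can't run in the same shift (same mill).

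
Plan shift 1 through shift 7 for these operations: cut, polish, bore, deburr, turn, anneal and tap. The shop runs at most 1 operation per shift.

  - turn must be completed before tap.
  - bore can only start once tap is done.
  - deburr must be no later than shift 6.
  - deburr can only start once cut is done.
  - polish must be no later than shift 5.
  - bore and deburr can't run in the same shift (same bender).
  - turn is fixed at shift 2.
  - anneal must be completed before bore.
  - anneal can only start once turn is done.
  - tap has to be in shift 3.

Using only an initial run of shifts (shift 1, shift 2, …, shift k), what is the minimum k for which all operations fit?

The precedence chain requires at least 3 distinct shifts.
With at most 1 per shift and 7 operations, at least 7 shifts are needed.
Propagating the time windows through the other constraints, bore can't land before shift 4, so the schedule must run through at least shift 4.
7 works (last occupied shift: shift 7): for example polish in shift 1; tap in shift 3; anneal in shift 6; turn in shift 2; deburr in shift 5; bore in shift 7; cut in shift 4.

7 shifts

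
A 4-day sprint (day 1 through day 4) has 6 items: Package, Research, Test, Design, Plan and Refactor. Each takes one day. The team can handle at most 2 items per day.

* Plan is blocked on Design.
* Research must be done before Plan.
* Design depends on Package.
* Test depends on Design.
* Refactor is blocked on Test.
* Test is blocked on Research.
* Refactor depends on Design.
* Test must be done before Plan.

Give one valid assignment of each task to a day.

Package in day 1; Plan in day 4; Research in day 1; Design in day 2; Test in day 3; Refactor in day 4

Checking: Package(day 1) before Design(day 2); Design(day 2) before Plan(day 4); Test(day 3) before Plan(day 4); Design(day 2) before Refactor(day 4); Design(day 2) before Test(day 3); Research(day 1) before Plan(day 4); Research(day 1) before Test(day 3); Test(day 3) before Refactor(day 4); max 2 per day (cap 2).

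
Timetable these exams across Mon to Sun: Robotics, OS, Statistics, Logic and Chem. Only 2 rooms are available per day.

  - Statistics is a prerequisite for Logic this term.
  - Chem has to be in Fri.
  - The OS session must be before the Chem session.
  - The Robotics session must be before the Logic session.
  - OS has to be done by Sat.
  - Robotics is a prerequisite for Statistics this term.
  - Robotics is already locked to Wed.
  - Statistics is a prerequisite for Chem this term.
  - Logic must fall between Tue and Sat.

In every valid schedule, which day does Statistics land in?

Robotics is fixed at Wed and must come before Statistics, so Statistics is at least Thu.
Chem is fixed at Fri and must come after Statistics, so Statistics is at most Thu.
So Statistics must be Thu.

Thu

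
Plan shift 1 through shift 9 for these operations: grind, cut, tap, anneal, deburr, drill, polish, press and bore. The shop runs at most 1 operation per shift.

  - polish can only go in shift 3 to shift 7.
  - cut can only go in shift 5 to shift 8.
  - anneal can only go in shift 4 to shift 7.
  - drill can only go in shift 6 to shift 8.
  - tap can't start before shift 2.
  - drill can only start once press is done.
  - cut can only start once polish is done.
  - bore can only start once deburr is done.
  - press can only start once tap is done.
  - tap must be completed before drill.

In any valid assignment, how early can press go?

Precedence pushes press to at least shift 3; downstream work caps press at shift 7.
press at shift 3 is achievable: cut=shift 5; press=shift 3; anneal=shift 7; bore=shift 8; tap=shift 2; grind=shift 9; deburr=shift 1; polish=shift 4; drill=shift 6.

shift 3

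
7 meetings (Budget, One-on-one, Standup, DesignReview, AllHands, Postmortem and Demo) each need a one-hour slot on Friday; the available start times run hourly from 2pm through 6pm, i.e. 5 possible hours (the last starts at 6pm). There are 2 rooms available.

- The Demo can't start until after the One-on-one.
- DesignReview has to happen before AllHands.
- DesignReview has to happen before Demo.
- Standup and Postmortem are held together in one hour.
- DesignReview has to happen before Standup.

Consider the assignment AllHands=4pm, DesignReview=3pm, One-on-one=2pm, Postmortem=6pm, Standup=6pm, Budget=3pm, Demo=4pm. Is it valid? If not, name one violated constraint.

Yes, all constraints hold

DesignReview has to happen before Demo — holds.
DesignReview has to happen before AllHands — holds.
There are 2 rooms available — holds.
Standup and Postmortem are held together in one hour — holds.
DesignReview has to happen before Standup — holds.
The Demo can't start until after the One-on-one — holds.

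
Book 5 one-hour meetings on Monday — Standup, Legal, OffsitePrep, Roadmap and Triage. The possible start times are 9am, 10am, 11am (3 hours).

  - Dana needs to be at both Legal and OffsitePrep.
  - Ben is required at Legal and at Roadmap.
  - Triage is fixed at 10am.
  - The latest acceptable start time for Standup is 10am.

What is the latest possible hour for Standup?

Standup's own window allows nothing later than 10am.
Standup at 10am is achievable: Roadmap in 10am; OffsitePrep in 10am; Standup in 10am; Triage in 10am; Legal in 9am.

10am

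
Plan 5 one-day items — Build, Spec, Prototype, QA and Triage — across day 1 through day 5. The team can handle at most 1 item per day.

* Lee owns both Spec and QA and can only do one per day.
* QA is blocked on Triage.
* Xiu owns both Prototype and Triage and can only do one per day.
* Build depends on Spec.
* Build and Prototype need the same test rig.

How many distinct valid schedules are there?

Splitting on Build: it can be day 2 (3), day 3 (6), day 4 (9), day 5 (12). Listing each branch's schedules as (Spec, Prototype, QA, Triage) by day number:
Build=day 2: (1,3,5,4) (1,4,5,3) (1,5,4,3) — 3.
Build=day 3: (1,2,5,4) (1,4,5,2) (1,5,4,2) (2,1,5,4) (2,4,5,1) (2,5,4,1) — 6.
Build=day 4: (1,2,5,3) (1,3,5,2) (1,5,3,2) (2,1,5,3) (2,3,5,1) (2,5,3,1) (3,1,5,2) (3,2,5,1) (3,5,2,1) — 9.
Build=day 5: (1,2,4,3) (1,3,4,2) (1,4,3,2) (2,1,4,3) (2,3,4,1) (2,4,3,1) (3,1,4,2) (3,2,4,1) (3,4,2,1) (4,1,3,2) (4,2,3,1) (4,3,2,1) — 12.
Summing: 3 + 6 + 9 + 12 = 30.

30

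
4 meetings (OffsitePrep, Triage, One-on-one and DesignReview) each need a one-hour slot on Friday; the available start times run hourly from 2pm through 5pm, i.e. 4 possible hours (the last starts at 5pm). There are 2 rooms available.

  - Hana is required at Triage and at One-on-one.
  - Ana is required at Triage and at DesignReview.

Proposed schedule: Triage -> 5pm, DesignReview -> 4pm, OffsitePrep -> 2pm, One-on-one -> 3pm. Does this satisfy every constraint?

Hana is required at Triage and at One-on-one — holds.
Ana is required at Triage and at DesignReview — holds.
There are 2 rooms available — holds.

Yes, all constraints hold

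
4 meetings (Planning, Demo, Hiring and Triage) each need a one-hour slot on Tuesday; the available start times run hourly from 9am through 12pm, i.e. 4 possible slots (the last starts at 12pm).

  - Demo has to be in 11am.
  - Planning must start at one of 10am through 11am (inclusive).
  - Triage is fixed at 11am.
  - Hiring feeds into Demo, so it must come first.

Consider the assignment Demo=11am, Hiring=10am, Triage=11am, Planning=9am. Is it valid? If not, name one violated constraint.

Demo has to be in 11am — holds.
Hiring feeds into Demo, so it must come first — holds.
Planning must start at one of 10am through 11am (inclusive) — violated.
Triage is fixed at 11am — holds.

No — it violates: Planning must start at one of 10am through 11am (inclusive)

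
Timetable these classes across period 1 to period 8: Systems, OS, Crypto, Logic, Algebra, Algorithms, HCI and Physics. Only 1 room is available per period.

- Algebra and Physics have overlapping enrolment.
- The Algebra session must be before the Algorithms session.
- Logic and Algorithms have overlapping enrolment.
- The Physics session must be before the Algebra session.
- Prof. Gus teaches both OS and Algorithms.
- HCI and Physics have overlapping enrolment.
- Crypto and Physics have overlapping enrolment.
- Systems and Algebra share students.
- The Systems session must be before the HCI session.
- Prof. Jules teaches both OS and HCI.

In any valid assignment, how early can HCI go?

Precedence pushes HCI to at least period 2.
HCI at period 2 is achievable: Systems in period 1, Algebra in period 4, OS in period 6, Crypto in period 7, HCI in period 2, Algorithms in period 5, Logic in period 8, Physics in period 3.

period 2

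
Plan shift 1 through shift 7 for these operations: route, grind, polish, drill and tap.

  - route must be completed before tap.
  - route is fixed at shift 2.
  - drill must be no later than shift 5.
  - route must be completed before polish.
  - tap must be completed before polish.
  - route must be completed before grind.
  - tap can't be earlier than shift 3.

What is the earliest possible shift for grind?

Precedence pushes grind to at least shift 3.
grind at shift 3 is achievable: drill in shift 1, polish in shift 4, grind in shift 3, route in shift 2, tap in shift 3.

shift 3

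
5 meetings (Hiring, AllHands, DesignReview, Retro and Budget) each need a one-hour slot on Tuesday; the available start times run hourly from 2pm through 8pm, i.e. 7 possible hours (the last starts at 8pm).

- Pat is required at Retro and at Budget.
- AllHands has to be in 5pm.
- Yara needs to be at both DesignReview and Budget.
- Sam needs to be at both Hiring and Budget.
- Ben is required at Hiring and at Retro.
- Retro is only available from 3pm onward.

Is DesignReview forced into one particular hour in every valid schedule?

DesignReview can be 2pm (e.g. Budget=4pm; Retro=3pm; AllHands=5pm; DesignReview=2pm; Hiring=2pm) or 3pm (e.g. AllHands=5pm; DesignReview=3pm; Budget=4pm; Hiring=2pm; Retro=3pm).

No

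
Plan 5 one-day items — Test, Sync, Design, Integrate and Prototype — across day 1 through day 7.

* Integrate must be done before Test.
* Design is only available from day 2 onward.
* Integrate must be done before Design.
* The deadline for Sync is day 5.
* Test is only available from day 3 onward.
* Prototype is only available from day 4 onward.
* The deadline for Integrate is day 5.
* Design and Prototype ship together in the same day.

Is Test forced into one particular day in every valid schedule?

Test can be day 3 (e.g. Test in day 3; Design in day 4; Prototype in day 4; Sync in day 1; Integrate in day 1) or day 4 (e.g. Test=day 4; Sync=day 1; Prototype=day 4; Design=day 4; Integrate=day 1).

No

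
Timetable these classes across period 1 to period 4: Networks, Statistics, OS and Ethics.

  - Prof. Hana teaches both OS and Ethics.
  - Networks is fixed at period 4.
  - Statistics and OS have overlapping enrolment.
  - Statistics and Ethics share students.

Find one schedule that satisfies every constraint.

OS -> period 2; Networks -> period 4; Ethics -> period 3; Statistics -> period 1

Checking: Statistics(period 1) != OS(period 2); OS(period 2) != Ethics(period 3); Statistics(period 1) != Ethics(period 3); Networks=period 4 in [period 4,period 4].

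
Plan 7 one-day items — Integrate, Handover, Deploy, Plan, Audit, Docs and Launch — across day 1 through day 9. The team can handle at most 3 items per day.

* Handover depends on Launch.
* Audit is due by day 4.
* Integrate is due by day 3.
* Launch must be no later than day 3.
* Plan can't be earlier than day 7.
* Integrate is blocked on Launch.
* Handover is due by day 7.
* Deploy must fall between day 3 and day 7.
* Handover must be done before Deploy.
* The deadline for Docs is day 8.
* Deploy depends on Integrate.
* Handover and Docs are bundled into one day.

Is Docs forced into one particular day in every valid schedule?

No

Docs can be day 2 (e.g. Plan in day 7, Audit in day 1, Docs in day 2, Deploy in day 3, Integrate in day 2, Launch in day 1, Handover in day 2) or day 3 (e.g. Launch=day 1; Docs=day 3; Deploy=day 4; Integrate=day 2; Handover=day 3; Audit=day 1; Plan=day 7).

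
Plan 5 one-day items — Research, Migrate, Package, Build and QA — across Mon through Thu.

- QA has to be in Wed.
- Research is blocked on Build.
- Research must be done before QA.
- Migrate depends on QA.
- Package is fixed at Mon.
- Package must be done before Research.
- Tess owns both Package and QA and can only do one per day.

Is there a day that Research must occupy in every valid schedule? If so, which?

Tue

Package is fixed at Mon and must come before Research, so Research is at least Tue.
QA is fixed at Wed and must come after Research, so Research is at most Tue.
So Research must be Tue.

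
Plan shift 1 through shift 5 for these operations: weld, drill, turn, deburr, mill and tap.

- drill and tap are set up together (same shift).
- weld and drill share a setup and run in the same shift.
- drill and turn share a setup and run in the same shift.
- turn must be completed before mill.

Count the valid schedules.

Splitting on weld: it can be shift 1 (20), shift 2 (15), shift 3 (10), shift 4 (5). Listing each branch's schedules as (drill, turn, deburr, mill, tap) by shift number:
weld=shift 1: (1,1,1,2,1) (1,1,1,3,1) (1,1,1,4,1) (1,1,1,5,1) (1,1,2,2,1) (1,1,2,3,1) (1,1,2,4,1) (1,1,2,5,1) (1,1,3,2,1) (1,1,3,3,1) (1,1,3,4,1) (1,1,3,5,1) (1,1,4,2,1) (1,1,4,3,1) (1,1,4,4,1) (1,1,4,5,1) (1,1,5,2,1) (1,1,5,3,1) (1,1,5,4,1) (1,1,5,5,1) — 20.
weld=shift 2: (2,2,1,3,2) (2,2,1,4,2) (2,2,1,5,2) (2,2,2,3,2) (2,2,2,4,2) (2,2,2,5,2) (2,2,3,3,2) (2,2,3,4,2) (2,2,3,5,2) (2,2,4,3,2) (2,2,4,4,2) (2,2,4,5,2) (2,2,5,3,2) (2,2,5,4,2) (2,2,5,5,2) — 15.
weld=shift 3: (3,3,1,4,3) (3,3,1,5,3) (3,3,2,4,3) (3,3,2,5,3) (3,3,3,4,3) (3,3,3,5,3) (3,3,4,4,3) (3,3,4,5,3) (3,3,5,4,3) (3,3,5,5,3) — 10.
weld=shift 4: (4,4,1,5,4) (4,4,2,5,4) (4,4,3,5,4) (4,4,4,5,4) (4,4,5,5,4) — 5.
Summing: 20 + 15 + 10 + 5 = 50.

50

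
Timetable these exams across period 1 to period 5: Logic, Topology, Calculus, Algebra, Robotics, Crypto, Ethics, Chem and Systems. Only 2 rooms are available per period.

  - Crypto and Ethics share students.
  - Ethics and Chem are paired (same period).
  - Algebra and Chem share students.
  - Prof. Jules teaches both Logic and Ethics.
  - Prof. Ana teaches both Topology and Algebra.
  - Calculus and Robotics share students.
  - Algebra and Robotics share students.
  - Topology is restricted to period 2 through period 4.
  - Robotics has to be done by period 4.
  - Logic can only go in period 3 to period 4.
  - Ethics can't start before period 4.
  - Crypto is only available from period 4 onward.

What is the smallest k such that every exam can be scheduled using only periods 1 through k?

5

With at most 2 per period and 9 exams, at least 5 periods are needed.
Crypto can't be placed before period 4, so the schedule must run through at least period 4.
5 works (last occupied period: period 5): for example Ethics in period 5; Crypto in period 4; Topology in period 2; Robotics in period 1; Calculus in period 2; Chem in period 5; Algebra in period 3; Logic in period 3; Systems in period 1.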